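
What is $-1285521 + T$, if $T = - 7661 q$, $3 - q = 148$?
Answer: $-174676$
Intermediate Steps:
$q = -145$ ($q = 3 - 148 = -145$)
$T = 1110845$ ($T = \left(-7661\right) \left(-145\right) = 1110845$)
$-1285521 + T = -1285521 + 1110845 = -174676$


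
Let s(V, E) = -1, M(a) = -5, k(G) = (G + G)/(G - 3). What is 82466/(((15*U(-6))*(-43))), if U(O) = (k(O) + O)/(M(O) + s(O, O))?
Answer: -247398/1505 ≈ -164.38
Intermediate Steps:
k(G) = 2*G/(-3 + G) (k(G) = (2*G)/(-3 + G) = 2*G/(-3 + G))
U(O) = -O/6 - O/(3*(-3 + O)) (U(O) = (2*O/(-3 + O) + O)/(-5 - 1) = (O + 2*O/(-3 + O))/(-6) = (O + 2*O/(-3 + O))*(-⅙) = -O/6 - O/(3*(-3 + O)))
82466/(((15*U(-6))*(-43))) = 82466/(((15*((⅙)*(-6)*(1 - 1*(-6))/(-3 - 6)))*(-43))) = 82466/(((15*((⅙)*(-6)*(1 + 6)/(-9)))*(-43))) = 82466/(((15*((⅙)*(-6)*(-⅑)*7))*(-43))) = 82466/(((15*(7/9))*(-43))) = 82466/(((35/3)*(-43))) = 82466/(-1505/3) = 82466*(-3/1505) = -247398/1505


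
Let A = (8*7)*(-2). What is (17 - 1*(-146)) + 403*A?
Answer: -44973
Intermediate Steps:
A = -112 (A = 56*(-2) = -112)
(17 - 1*(-146)) + 403*A = (17 - 1*(-146)) + 403*(-112) = (17 + 146) - 45136 = 163 - 45136 = -44973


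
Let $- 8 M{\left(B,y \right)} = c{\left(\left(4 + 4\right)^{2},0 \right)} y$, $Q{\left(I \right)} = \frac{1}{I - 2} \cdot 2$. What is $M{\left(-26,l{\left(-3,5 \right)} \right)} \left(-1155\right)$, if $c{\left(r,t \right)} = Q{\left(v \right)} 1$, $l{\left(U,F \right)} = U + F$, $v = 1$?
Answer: $- \frac{1155}{2} \approx -577.5$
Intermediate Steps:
$l{\left(U,F \right)} = F + U$
$Q{\left(I \right)} = \frac{2}{-2 + I}$ ($Q{\left(I \right)} = \frac{1}{-2 + I} 2 = \frac{2}{-2 + I}$)
$c{\left(r,t \right)} = -2$ ($c{\left(r,t \right)} = \frac{2}{-2 + 1} \cdot 1 = \frac{2}{-1} \cdot 1 = 2 \left(-1\right) 1 = \left(-2\right) 1 = -2$)
$M{\left(B,y \right)} = \frac{y}{4}$ ($M{\left(B,y \right)} = - \frac{\left(-2\right) y}{8} = \frac{y}{4}$)
$M{\left(-26,l{\left(-3,5 \right)} \right)} \left(-1155\right) = \frac{5 - 3}{4} \left(-1155\right) = \frac{1}{4} \cdot 2 \left(-1155\right) = \frac{1}{2} \left(-1155\right) = - \frac{1155}{2}$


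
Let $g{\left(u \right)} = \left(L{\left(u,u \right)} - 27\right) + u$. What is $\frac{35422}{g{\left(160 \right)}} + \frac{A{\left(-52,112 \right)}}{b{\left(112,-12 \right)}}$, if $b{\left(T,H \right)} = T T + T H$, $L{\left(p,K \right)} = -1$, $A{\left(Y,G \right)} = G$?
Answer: $\frac{885583}{3300} \approx 268.36$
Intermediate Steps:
$g{\left(u \right)} = -28 + u$ ($g{\left(u \right)} = \left(-1 - 27\right) + u = -28 + u$)
$b{\left(T,H \right)} = T^{2} + H T$
$\frac{35422}{g{\left(160 \right)}} + \frac{A{\left(-52,112 \right)}}{b{\left(112,-12 \right)}} = \frac{35422}{-28 + 160} + \frac{112}{112 \left(-12 + 112\right)} = \frac{35422}{132} + \frac{112}{112 \cdot 100} = 35422 \cdot \frac{1}{132} + \frac{112}{11200} = \frac{17711}{66} + 112 \cdot \frac{1}{11200} = \frac{17711}{66} + \frac{1}{100} = \frac{885583}{3300}$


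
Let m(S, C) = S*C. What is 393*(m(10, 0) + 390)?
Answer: 153270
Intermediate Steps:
m(S, C) = C*S
393*(m(10, 0) + 390) = 393*(0*10 + 390) = 393*(0 + 390) = 393*390 = 153270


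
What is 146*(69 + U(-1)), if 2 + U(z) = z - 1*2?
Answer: 9344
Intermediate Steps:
U(z) = -4 + z (U(z) = -2 + (z - 1*2) = -2 + (z - 2) = -2 + (-2 + z) = -4 + z)
146*(69 + U(-1)) = 146*(69 + (-4 - 1)) = 146*(69 - 5) = 146*64 = 9344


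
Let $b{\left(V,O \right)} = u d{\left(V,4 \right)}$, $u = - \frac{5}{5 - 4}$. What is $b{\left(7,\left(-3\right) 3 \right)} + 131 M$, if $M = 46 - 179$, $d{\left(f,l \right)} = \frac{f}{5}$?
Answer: $-17430$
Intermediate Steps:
$d{\left(f,l \right)} = \frac{f}{5}$ ($d{\left(f,l \right)} = f \frac{1}{5} = \frac{f}{5}$)
$M = -133$ ($M = 46 - 179 = -133$)
$u = -5$ ($u = - \frac{5}{1} = \left(-5\right) 1 = -5$)
$b{\left(V,O \right)} = - V$ ($b{\left(V,O \right)} = - 5 \frac{V}{5} = - V$)
$b{\left(7,\left(-3\right) 3 \right)} + 131 M = \left(-1\right) 7 + 131 \left(-133\right) = -7 - 17423 = -17430$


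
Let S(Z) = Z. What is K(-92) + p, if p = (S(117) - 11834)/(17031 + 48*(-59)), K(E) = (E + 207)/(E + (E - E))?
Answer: -117863/56796 ≈ -2.0752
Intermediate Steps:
K(E) = (207 + E)/E (K(E) = (207 + E)/(E + 0) = (207 + E)/E)
p = -11717/14199 (p = (117 - 11834)/(17031 + 48*(-59)) = -11717/(17031 - 2832) = -11717/14199 ≈ -0.82520)
K(-92) + p = (207 - 92)/(-92) - 11717/14199 = -1/92*115 - 11717/14199 = -5/4 - 11717/14199 = -117863/56796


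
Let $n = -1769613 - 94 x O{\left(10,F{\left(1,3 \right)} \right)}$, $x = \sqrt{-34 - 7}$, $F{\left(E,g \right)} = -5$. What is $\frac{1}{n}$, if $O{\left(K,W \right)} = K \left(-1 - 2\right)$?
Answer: $- \frac{589871}{1043952072723} - \frac{940 i \sqrt{41}}{1043952072723} \approx -5.6504 \cdot 10^{-7} - 5.7655 \cdot 10^{-9} i$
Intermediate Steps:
$O{\left(K,W \right)} = - 3 K$ ($O{\left(K,W \right)} = K \left(-3\right) = - 3 K$)
$x = i \sqrt{41}$ ($x = \sqrt{-41} = i \sqrt{41} \approx 6.4031 i$)
$n = -1769613 + 2820 i \sqrt{41}$ ($n = -1769613 - 94 i \sqrt{41} \left(\left(-3\right) 10\right) = -1769613 - 94 i \sqrt{41} \left(-30\right) = -1769613 - - 2820 i \sqrt{41} = -1769613 + 2820 i \sqrt{41} \approx -1.7696 \cdot 10^{6} + 18057.0 i$)
$\frac{1}{n} = \frac{1}{-1769613 + 2820 i \sqrt{41}}$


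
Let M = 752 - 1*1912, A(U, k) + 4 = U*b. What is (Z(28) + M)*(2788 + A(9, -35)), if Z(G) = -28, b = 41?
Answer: -3745764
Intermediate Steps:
A(U, k) = -4 + 41*U (A(U, k) = -4 + U*41 = -4 + 41*U)
M = -1160 (M = 752 - 1912 = -1160)
(Z(28) + M)*(2788 + A(9, -35)) = (-28 - 1160)*(2788 + (-4 + 41*9)) = -1188*(2788 + (-4 + 369)) = -1188*(2788 + 365) = -1188*3153 = -3745764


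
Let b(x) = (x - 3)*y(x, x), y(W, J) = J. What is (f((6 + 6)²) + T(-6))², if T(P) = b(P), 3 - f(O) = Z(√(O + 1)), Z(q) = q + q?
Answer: 3829 - 228*√145 ≈ 1083.5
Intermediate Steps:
Z(q) = 2*q
f(O) = 3 - 2*√(1 + O) (f(O) = 3 - 2*√(O + 1) = 3 - 2*√(1 + O))
b(x) = x*(-3 + x) (b(x) = (x - 3)*x = (-3 + x)*x = x*(-3 + x))
T(P) = P*(-3 + P)
(f((6 + 6)²) + T(-6))² = ((3 - 2*√(1 + (6 + 6)²)) - 6*(-3 - 6))² = ((3 - 2*√(1 + 12²)) - 6*(-9))² = ((3 - 2*√(1 + 144)) + 54)² = ((3 - 2*√145) + 54)² = (57 - 2*√145)²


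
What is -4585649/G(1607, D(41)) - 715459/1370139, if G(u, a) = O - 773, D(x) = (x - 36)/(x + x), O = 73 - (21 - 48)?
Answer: 6282495031304/922103547 ≈ 6813.2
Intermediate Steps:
O = 100 (O = 73 - 1*(-27) = 73 + 27 = 100)
D(x) = (-36 + x)/(2*x) (D(x) = (-36 + x)/((2*x)) = (-36 + x)*(1/(2*x)) = (-36 + x)/(2*x))
G(u, a) = -673 (G(u, a) = 100 - 773 = -673)
-4585649/G(1607, D(41)) - 715459/1370139 = -4585649/(-673) - 715459/1370139 = -4585649*(-1/673) - 715459*1/1370139 = 4585649/673 - 715459/1370139 = 6282495031304/922103547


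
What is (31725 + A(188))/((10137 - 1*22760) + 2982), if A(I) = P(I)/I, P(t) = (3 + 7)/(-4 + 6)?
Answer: -5964305/1812508 ≈ -3.2906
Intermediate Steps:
P(t) = 5 (P(t) = 10/2 = 10*(½) = 5)
A(I) = 5/I
(31725 + A(188))/((10137 - 1*22760) + 2982) = (31725 + 5/188)/((10137 - 1*22760) + 2982) = (31725 + 5*(1/188))/((10137 - 22760) + 2982) = (31725 + 5/188)/(-12623 + 2982) = (5964305/188)/(-9641) = (5964305/188)*(-1/9641) = -5964305/1812508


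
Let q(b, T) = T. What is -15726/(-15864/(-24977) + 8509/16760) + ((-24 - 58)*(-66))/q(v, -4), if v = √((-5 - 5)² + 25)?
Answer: -7230420580869/478409933 ≈ -15113.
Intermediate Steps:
v = 5*√5 (v = √((-10)² + 25) = √(100 + 25) = √125 = 5*√5 ≈ 11.180)
-15726/(-15864/(-24977) + 8509/16760) + ((-24 - 58)*(-66))/q(v, -4) = -15726/(-15864/(-24977) + 8509/16760) + ((-24 - 58)*(-66))/(-4) = -15726/(-15864*(-1/24977) + 8509*(1/16760)) - 82*(-66)*(-¼) = -15726/(15864/24977 + 8509/16760) + 5412*(-¼) = -15726/478409933/418614520 - 1353 = -15726*418614520/478409933 - 1353 = -6583131941520/478409933 - 1353 = -7230420580869/478409933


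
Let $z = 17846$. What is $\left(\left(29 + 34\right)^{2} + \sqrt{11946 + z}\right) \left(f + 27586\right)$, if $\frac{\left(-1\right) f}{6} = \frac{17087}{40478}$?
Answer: $\frac{2215741056417}{20239} + \frac{15631330204 \sqrt{38}}{20239} \approx 1.1424 \cdot 10^{8}$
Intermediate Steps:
$f = - \frac{51261}{20239}$ ($f = - 6 \cdot \frac{17087}{40478} = - 6 \cdot 17087 \cdot \frac{1}{40478} = \left(-6\right) \frac{17087}{40478} = - \frac{51261}{20239} \approx -2.5328$)
$\left(\left(29 + 34\right)^{2} + \sqrt{11946 + z}\right) \left(f + 27586\right) = \left(\left(29 + 34\right)^{2} + \sqrt{11946 + 17846}\right) \left(- \frac{51261}{20239} + 27586\right) = \left(63^{2} + \sqrt{29792}\right) \frac{558261793}{20239} = \left(3969 + 28 \sqrt{38}\right) \frac{558261793}{20239} = \frac{2215741056417}{20239} + \frac{15631330204 \sqrt{38}}{20239}$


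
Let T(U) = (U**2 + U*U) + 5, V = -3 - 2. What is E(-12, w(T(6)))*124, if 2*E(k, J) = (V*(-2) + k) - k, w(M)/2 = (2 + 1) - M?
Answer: 620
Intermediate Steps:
V = -5
T(U) = 5 + 2*U**2 (T(U) = (U**2 + U**2) + 5 = 2*U**2 + 5 = 5 + 2*U**2)
w(M) = 6 - 2*M (w(M) = 2*((2 + 1) - M) = 2*(3 - M) = 6 - 2*M)
E(k, J) = 5 (E(k, J) = ((-5*(-2) + k) - k)/2 = ((10 + k) - k)/2 = (1/2)*10 = 5)
E(-12, w(T(6)))*124 = 5*124 = 620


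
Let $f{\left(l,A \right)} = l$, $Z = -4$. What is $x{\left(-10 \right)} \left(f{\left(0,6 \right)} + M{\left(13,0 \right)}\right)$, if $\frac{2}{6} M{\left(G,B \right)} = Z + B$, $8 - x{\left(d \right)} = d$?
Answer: $-216$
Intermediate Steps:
$x{\left(d \right)} = 8 - d$
$M{\left(G,B \right)} = -12 + 3 B$ ($M{\left(G,B \right)} = 3 \left(-4 + B\right) = -12 + 3 B$)
$x{\left(-10 \right)} \left(f{\left(0,6 \right)} + M{\left(13,0 \right)}\right) = \left(8 - -10\right) \left(0 + \left(-12 + 3 \cdot 0\right)\right) = \left(8 + 10\right) \left(0 + \left(-12 + 0\right)\right) = 18 \left(0 - 12\right) = 18 \left(-12\right) = -216$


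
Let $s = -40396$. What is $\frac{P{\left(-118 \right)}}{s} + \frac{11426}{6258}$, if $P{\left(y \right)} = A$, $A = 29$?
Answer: $\frac{230691607}{126399084} \approx 1.8251$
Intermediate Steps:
$P{\left(y \right)} = 29$
$\frac{P{\left(-118 \right)}}{s} + \frac{11426}{6258} = \frac{29}{-40396} + \frac{11426}{6258} = 29 \left(- \frac{1}{40396}\right) + 11426 \cdot \frac{1}{6258} = - \frac{29}{40396} + \frac{5713}{3129} = \frac{230691607}{126399084}$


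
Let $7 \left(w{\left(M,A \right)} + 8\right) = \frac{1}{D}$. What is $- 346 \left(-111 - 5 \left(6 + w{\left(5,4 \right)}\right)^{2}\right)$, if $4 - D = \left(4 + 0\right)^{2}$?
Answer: $\frac{160201633}{3528} \approx 45409.0$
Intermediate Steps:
$D = -12$ ($D = 4 - \left(4 + 0\right)^{2} = 4 - 4^{2} = 4 - 16 = -12$)
$w{\left(M,A \right)} = - \frac{673}{84}$ ($w{\left(M,A \right)} = -8 + \frac{1}{7 \left(-12\right)} = -8 + \frac{1}{7} \left(- \frac{1}{12}\right) = -8 - \frac{1}{84} = - \frac{673}{84}$)
$- 346 \left(-111 - 5 \left(6 + w{\left(5,4 \right)}\right)^{2}\right) = - 346 \left(-111 - 5 \left(6 - \frac{673}{84}\right)^{2}\right) = - 346 \left(-111 - 5 \left(- \frac{169}{84}\right)^{2}\right) = - 346 \left(-111 - \frac{142805}{7056}\right) = \left(-346\right) \left(- \frac{926021}{7056}\right) = \frac{160201633}{3528}$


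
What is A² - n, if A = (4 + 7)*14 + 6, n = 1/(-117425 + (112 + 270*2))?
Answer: 2989388801/116773 ≈ 25600.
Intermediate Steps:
n = -1/116773 (n = 1/(-117425 + (112 + 540)) = 1/(-117425 + 652) = 1/(-116773) = -1/116773 ≈ -8.5636e-6)
A = 160 (A = 11*14 + 6 = 154 + 6 = 160)
A² - n = 160² - 1*(-1/116773) = 25600 + 1/116773 = 2989388801/116773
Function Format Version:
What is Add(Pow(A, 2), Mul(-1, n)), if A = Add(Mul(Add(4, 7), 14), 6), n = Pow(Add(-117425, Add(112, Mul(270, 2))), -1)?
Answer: Rational(2989388801, 116773) ≈ 25600.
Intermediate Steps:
n = Rational(-1, 116773) (n = Pow(Add(-117425, Add(112, 540)), -1) = Pow(Add(-117425, 652), -1) = Pow(-116773, -1) = Rational(-1, 116773) ≈ -8.5636e-6)
A = 160 (A = Add(Mul(11, 14), 6) = Add(154, 6) = 160)
Add(Pow(A, 2), Mul(-1, n)) = Add(Pow(160, 2), Mul(-1, Rational(-1, 116773))) = Add(25600, Rational(1, 116773)) = Rational(2989388801, 116773)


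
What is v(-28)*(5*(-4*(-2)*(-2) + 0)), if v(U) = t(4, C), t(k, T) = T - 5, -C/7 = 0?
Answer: 400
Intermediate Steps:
C = 0 (C = -7*0 = 0)
t(k, T) = -5 + T
v(U) = -5 (v(U) = -5 + 0 = -5)
v(-28)*(5*(-4*(-2)*(-2) + 0)) = -25*(-4*(-2)*(-2) + 0) = -25*(8*(-2) + 0) = -25*(-16 + 0) = -25*(-16) = -5*(-80) = 400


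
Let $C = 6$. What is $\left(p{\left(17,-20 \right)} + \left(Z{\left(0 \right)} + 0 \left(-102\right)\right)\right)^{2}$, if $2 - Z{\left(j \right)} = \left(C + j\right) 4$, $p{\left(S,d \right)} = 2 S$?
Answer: $144$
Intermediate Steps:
$Z{\left(j \right)} = -22 - 4 j$ ($Z{\left(j \right)} = 2 - \left(6 + j\right) 4 = 2 - \left(24 + 4 j\right) = -22 - 4 j$)
$\left(p{\left(17,-20 \right)} + \left(Z{\left(0 \right)} + 0 \left(-102\right)\right)\right)^{2} = \left(2 \cdot 17 + \left(\left(-22 - 0\right) + 0 \left(-102\right)\right)\right)^{2} = \left(34 + \left(\left(-22 + 0\right) + 0\right)\right)^{2} = \left(34 + \left(-22 + 0\right)\right)^{2} = \left(34 - 22\right)^{2} = 12^{2} = 144$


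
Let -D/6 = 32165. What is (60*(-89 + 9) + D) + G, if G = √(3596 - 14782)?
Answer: -197790 + I*√11186 ≈ -1.9779e+5 + 105.76*I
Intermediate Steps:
D = -192990 (D = -6*32165 = -192990)
G = I*√11186 (G = √(-11186) = I*√11186 ≈ 105.76*I)
(60*(-89 + 9) + D) + G = (60*(-89 + 9) - 192990) + I*√11186 = (60*(-80) - 192990) + I*√11186 = (-4800 - 192990) + I*√11186 = -197790 + I*√11186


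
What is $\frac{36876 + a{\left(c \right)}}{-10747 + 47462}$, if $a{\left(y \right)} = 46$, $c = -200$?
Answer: $\frac{36922}{36715} \approx 1.0056$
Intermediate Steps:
$\frac{36876 + a{\left(c \right)}}{-10747 + 47462} = \frac{36876 + 46}{-10747 + 47462} = \frac{36922}{36715}$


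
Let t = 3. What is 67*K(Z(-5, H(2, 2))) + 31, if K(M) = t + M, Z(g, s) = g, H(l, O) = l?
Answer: -103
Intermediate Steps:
K(M) = 3 + M
67*K(Z(-5, H(2, 2))) + 31 = 67*(3 - 5) + 31 = 67*(-2) + 31 = -134 + 31 = -103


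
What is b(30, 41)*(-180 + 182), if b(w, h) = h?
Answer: 82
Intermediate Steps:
b(30, 41)*(-180 + 182) = 41*(-180 + 182) = 41*2 = 82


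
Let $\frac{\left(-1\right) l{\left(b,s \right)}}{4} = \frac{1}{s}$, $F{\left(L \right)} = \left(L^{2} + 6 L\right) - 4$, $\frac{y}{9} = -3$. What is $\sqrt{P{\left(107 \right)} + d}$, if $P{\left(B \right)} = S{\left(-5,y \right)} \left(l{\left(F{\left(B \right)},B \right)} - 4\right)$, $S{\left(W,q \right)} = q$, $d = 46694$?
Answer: $\frac{\sqrt{535847654}}{107} \approx 216.34$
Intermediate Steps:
$y = -27$ ($y = 9 \left(-3\right) = -27$)
$F{\left(L \right)} = -4 + L^{2} + 6 L$
$l{\left(b,s \right)} = - \frac{4}{s}$
$P{\left(B \right)} = 108 + \frac{108}{B}$ ($P{\left(B \right)} = - 27 \left(- \frac{4}{B} - 4\right) = - 27 \left(-4 - \frac{4}{B}\right) = 108 + \frac{108}{B}$)
$\sqrt{P{\left(107 \right)} + d} = \sqrt{\left(108 + \frac{108}{107}\right) + 46694} = \sqrt{\frac{11664}{107} + 46694} = \sqrt{\frac{5007922}{107}} = \frac{\sqrt{535847654}}{107}$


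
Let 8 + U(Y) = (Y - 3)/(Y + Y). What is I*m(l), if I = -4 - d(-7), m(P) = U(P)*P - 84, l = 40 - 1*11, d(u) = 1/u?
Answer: 8181/7 ≈ 1168.7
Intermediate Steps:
U(Y) = -8 + (-3 + Y)/(2*Y) (U(Y) = -8 + (Y - 3)/(Y + Y) = -8 + (-3 + Y)/((2*Y)) = -8 + (-3 + Y)*(1/(2*Y)) = -8 + (-3 + Y)/(2*Y))
l = 29 (l = 40 - 11 = 29)
m(P) = -171/2 - 15*P/2 (m(P) = (3*(-1 - 5*P)/(2*P))*P - 84 = (-3/2 - 15*P/2) - 84 = -171/2 - 15*P/2)
I = -27/7 (I = -4 - 1/(-7) = -4 - 1*(-⅐) = -4 + ⅐ = -27/7 ≈ -3.8571)
I*m(l) = -27*(-171/2 - 15/2*29)/7 = -27*(-171/2 - 435/2)/7 = -27/7*(-303) = 8181/7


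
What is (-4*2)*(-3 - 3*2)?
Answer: 72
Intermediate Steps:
(-4*2)*(-3 - 3*2) = -8*(-3 - 6) = -8*(-9) = 72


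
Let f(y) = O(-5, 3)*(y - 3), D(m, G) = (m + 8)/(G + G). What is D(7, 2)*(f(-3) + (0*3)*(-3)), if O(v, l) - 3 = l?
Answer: -135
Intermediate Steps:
O(v, l) = 3 + l
D(m, G) = (8 + m)/(2*G) (D(m, G) = (8 + m)/((2*G)) = (8 + m)*(1/(2*G)) = (8 + m)/(2*G))
f(y) = -18 + 6*y (f(y) = (3 + 3)*(y - 3) = 6*(-3 + y) = -18 + 6*y)
D(7, 2)*(f(-3) + (0*3)*(-3)) = ((1/2)*(8 + 7)/2)*((-18 + 6*(-3)) + (0*3)*(-3)) = ((1/2)*(1/2)*15)*((-18 - 18) + 0*(-3)) = 15*(-36 + 0)/4 = (15/4)*(-36) = -135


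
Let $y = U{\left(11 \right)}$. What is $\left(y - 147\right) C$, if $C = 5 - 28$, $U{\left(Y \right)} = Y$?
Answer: $3128$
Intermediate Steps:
$y = 11$
$C = -23$
$\left(y - 147\right) C = \left(11 - 147\right) \left(-23\right) = \left(-136\right) \left(-23\right) = 3128$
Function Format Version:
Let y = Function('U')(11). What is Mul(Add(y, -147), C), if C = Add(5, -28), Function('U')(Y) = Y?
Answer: 3128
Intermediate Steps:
y = 11
C = -23
Mul(Add(y, -147), C) = Mul(Add(11, -147), -23) = Mul(-136, -23) = 3128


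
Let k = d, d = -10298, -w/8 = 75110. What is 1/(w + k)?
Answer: -1/611178 ≈ -1.6362e-6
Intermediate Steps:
w = -600880 (w = -8*75110 = -600880)
k = -10298
1/(w + k) = 1/(-600880 - 10298) = 1/(-611178) = -1/611178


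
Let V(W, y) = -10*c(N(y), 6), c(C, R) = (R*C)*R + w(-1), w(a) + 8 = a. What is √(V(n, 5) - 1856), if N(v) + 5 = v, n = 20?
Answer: I*√1766 ≈ 42.024*I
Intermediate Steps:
N(v) = -5 + v
w(a) = -8 + a
c(C, R) = -9 + C*R² (c(C, R) = (R*C)*R + (-8 - 1) = (C*R)*R - 9 = C*R² - 9 = -9 + C*R²)
V(W, y) = 1890 - 360*y (V(W, y) = -10*(-9 + (-5 + y)*6²) = -10*(-9 + (-5 + y)*36) = -10*(-9 + (-180 + 36*y)) = -10*(-189 + 36*y) = 1890 - 360*y)
√(V(n, 5) - 1856) = √((1890 - 360*5) - 1856) = √((1890 - 1800) - 1856) = √(90 - 1856) = √(-1766) = I*√1766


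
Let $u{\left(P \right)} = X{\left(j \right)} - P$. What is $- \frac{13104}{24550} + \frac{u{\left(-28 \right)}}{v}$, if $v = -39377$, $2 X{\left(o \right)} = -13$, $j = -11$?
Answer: $- \frac{516524033}{966705350} \approx -0.53431$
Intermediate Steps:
$X{\left(o \right)} = - \frac{13}{2}$ ($X{\left(o \right)} = \frac{1}{2} \left(-13\right) = - \frac{13}{2}$)
$u{\left(P \right)} = - \frac{13}{2} - P$
$- \frac{13104}{24550} + \frac{u{\left(-28 \right)}}{v} = - \frac{13104}{24550} + \frac{- \frac{13}{2} - -28}{-39377} = \left(-13104\right) \frac{1}{24550} + \left(- \frac{13}{2} + 28\right) \left(- \frac{1}{39377}\right) = - \frac{6552}{12275} + \frac{43}{2} \left(- \frac{1}{39377}\right) = - \frac{6552}{12275} - \frac{43}{78754} = - \frac{516524033}{966705350}$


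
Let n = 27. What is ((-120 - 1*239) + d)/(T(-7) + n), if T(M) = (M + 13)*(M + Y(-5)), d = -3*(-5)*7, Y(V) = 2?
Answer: 254/3 ≈ 84.667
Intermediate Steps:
d = 105 (d = 15*7 = 105)
T(M) = (2 + M)*(13 + M) (T(M) = (M + 13)*(M + 2) = (13 + M)*(2 + M) = (2 + M)*(13 + M))
((-120 - 1*239) + d)/(T(-7) + n) = ((-120 - 1*239) + 105)/((26 + (-7)**2 + 15*(-7)) + 27) = ((-120 - 239) + 105)/((26 + 49 - 105) + 27) = (-359 + 105)/(-30 + 27) = -254/(-3) = -254*(-1/3) = 254/3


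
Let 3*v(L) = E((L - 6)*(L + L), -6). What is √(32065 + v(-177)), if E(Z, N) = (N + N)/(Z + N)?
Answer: √8408906302146/16194 ≈ 179.07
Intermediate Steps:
E(Z, N) = 2*N/(N + Z) (E(Z, N) = (2*N)/(N + Z) = 2*N/(N + Z))
v(L) = -4/(-6 + 2*L*(-6 + L)) (v(L) = (2*(-6)/(-6 + (L - 6)*(L + L)))/3 = (2*(-6)/(-6 + (-6 + L)*(2*L)))/3 = (2*(-6)/(-6 + 2*L*(-6 + L)))/3 = (-12/(-6 + 2*L*(-6 + L)))/3 = -4/(-6 + 2*L*(-6 + L)))
√(32065 + v(-177)) = √(32065 - 2/(-3 - 177*(-6 - 177))) = √(32065 - 2/(-3 - 177*(-183))) = √(32065 - 2/(-3 + 32391)) = √(32065 - 2/32388) = √(32065 - 2*1/32388) = √(32065 - 1/16194) = √(519260609/16194) = √8408906302146/16194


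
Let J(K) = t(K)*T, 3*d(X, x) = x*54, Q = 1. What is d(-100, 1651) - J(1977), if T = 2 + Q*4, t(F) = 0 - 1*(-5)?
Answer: 29688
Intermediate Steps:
t(F) = 5 (t(F) = 0 + 5 = 5)
d(X, x) = 18*x (d(X, x) = (x*54)/3 = (54*x)/3 = 18*x)
T = 6 (T = 2 + 1*4 = 2 + 4 = 6)
J(K) = 30 (J(K) = 5*6 = 30)
d(-100, 1651) - J(1977) = 18*1651 - 1*30 = 29718 - 30 = 29688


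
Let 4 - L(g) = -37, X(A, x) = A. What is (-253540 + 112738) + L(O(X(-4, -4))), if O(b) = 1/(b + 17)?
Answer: -140761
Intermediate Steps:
O(b) = 1/(17 + b)
L(g) = 41 (L(g) = 4 - 1*(-37) = 4 + 37 = 41)
(-253540 + 112738) + L(O(X(-4, -4))) = (-253540 + 112738) + 41 = -140802 + 41 = -140761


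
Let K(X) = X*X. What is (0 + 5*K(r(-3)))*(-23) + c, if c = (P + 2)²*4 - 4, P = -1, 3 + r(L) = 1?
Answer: -460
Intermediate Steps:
r(L) = -2 (r(L) = -3 + 1 = -2)
K(X) = X²
c = 0 (c = (-1 + 2)²*4 - 4 = 1²*4 - 4 = 1*4 - 4 = 4 - 4 = 0)
(0 + 5*K(r(-3)))*(-23) + c = (0 + 5*(-2)²)*(-23) + 0 = (0 + 5*4)*(-23) + 0 = (0 + 20)*(-23) + 0 = 20*(-23) + 0 = -460 + 0 = -460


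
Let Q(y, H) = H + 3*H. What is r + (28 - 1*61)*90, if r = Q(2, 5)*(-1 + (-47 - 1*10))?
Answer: -4130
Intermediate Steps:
Q(y, H) = 4*H
r = -1160 (r = (4*5)*(-1 + (-47 - 1*10)) = 20*(-1 + (-47 - 10)) = 20*(-1 - 57) = 20*(-58) = -1160)
r + (28 - 1*61)*90 = -1160 + (28 - 1*61)*90 = -1160 + (28 - 61)*90 = -1160 - 33*90 = -1160 - 2970 = -4130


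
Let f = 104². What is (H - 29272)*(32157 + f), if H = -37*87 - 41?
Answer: -1397997636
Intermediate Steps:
H = -3260 (H = -3219 - 41 = -3260)
f = 10816
(H - 29272)*(32157 + f) = (-3260 - 29272)*(32157 + 10816) = -32532*42973 = -1397997636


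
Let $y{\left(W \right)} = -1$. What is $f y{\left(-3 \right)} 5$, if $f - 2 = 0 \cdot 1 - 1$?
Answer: $-5$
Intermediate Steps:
$f = 1$ ($f = 2 + \left(0 \cdot 1 - 1\right) = 2 + \left(0 - 1\right) = 2 - 1 = 1$)
$f y{\left(-3 \right)} 5 = 1 \left(-1\right) 5 = \left(-1\right) 5 = -5$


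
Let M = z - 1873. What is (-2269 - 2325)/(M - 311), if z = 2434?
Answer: -2297/125 ≈ -18.376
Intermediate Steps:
M = 561 (M = 2434 - 1873 = 561)
(-2269 - 2325)/(M - 311) = (-2269 - 2325)/(561 - 311) = -4594/250 = -4594*1/250 = -2297/125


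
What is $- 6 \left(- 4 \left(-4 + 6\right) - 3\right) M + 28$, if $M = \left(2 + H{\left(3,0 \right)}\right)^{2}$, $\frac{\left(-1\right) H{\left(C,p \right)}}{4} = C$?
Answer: $6628$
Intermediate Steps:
$H{\left(C,p \right)} = - 4 C$
$M = 100$ ($M = \left(2 - 12\right)^{2} = \left(-10\right)^{2} = 100$)
$- 6 \left(- 4 \left(-4 + 6\right) - 3\right) M + 28 = - 6 \left(- 4 \left(-4 + 6\right) - 3\right) 100 + 28 = - 6 \left(\left(-4\right) 2 - 3\right) 100 + 28 = - 6 \left(-8 - 3\right) 100 + 28 = \left(-6\right) \left(-11\right) 100 + 28 = 66 \cdot 100 + 28 = 6600 + 28 = 6628$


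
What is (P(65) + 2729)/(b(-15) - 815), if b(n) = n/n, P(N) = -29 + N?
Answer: -2765/814 ≈ -3.3968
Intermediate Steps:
b(n) = 1
(P(65) + 2729)/(b(-15) - 815) = ((-29 + 65) + 2729)/(1 - 815) = (36 + 2729)/(-814) = 2765*(-1/814) = -2765/814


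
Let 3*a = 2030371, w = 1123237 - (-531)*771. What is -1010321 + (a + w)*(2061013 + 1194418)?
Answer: 21577921434872/3 ≈ 7.1926e+12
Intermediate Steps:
w = 1532638 (w = 1123237 - 1*(-409401) = 1123237 + 409401 = 1532638)
a = 2030371/3 (a = (⅓)*2030371 = 2030371/3 ≈ 6.7679e+5)
-1010321 + (a + w)*(2061013 + 1194418) = -1010321 + (2030371/3 + 1532638)*(2061013 + 1194418) = -1010321 + (6628285/3)*3255431 = -1010321 + 21577924465835/3 = 21577921434872/3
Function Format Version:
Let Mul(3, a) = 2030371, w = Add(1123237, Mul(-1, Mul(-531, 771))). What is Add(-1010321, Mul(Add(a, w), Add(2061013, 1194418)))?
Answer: Rational(21577921434872, 3) ≈ 7.1926e+12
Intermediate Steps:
w = 1532638 (w = Add(1123237, Mul(-1, -409401)) = Add(1123237, 409401) = 1532638)
a = Rational(2030371, 3) (a = Mul(Rational(1, 3), 2030371) = Rational(2030371, 3) ≈ 6.7679e+5)
Add(-1010321, Mul(Add(a, w), Add(2061013, 1194418))) = Add(-1010321, Mul(Add(Rational(2030371, 3), 1532638), Add(2061013, 1194418))) = Add(-1010321, Mul(Rational(6628285, 3), 3255431)) = Add(-1010321, Rational(21577924465835, 3)) = Rational(21577921434872, 3)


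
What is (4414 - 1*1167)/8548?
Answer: 3247/8548 ≈ 0.37986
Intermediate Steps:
(4414 - 1*1167)/8548 = (4414 - 1167)*(1/8548) = 3247*(1/8548) = 3247/8548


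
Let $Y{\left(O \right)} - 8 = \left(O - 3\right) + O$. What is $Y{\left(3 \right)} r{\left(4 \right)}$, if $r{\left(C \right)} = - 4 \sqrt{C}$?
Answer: $-88$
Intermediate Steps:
$Y{\left(O \right)} = 5 + 2 O$ ($Y{\left(O \right)} = 8 + \left(\left(O - 3\right) + O\right) = 8 + \left(\left(-3 + O\right) + O\right) = 8 + \left(-3 + 2 O\right) = 5 + 2 O$)
$Y{\left(3 \right)} r{\left(4 \right)} = \left(5 + 2 \cdot 3\right) \left(- 4 \sqrt{4}\right) = \left(5 + 6\right) \left(\left(-4\right) 2\right) = 11 \left(-8\right) = -88$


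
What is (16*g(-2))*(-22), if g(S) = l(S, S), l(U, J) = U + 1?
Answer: 352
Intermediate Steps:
l(U, J) = 1 + U
g(S) = 1 + S
(16*g(-2))*(-22) = (16*(1 - 2))*(-22) = (16*(-1))*(-22) = -16*(-22) = 352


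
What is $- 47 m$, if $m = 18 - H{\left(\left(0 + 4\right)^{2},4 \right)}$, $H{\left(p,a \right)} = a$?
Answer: $-658$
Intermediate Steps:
$m = 14$ ($m = 18 - 4 = 14$)
$- 47 m = \left(-47\right) 14 = -658$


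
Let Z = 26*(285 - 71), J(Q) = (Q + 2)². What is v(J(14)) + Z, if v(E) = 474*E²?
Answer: 31069628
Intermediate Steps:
J(Q) = (2 + Q)²
Z = 5564 (Z = 26*214 = 5564)
v(J(14)) + Z = 474*((2 + 14)²)² + 5564 = 474*(16²)² + 5564 = 474*256² + 5564 = 474*65536 + 5564 = 31064064 + 5564 = 31069628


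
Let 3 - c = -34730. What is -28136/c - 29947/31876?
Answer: -1937012287/1107149108 ≈ -1.7495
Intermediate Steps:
c = 34733 (c = 3 - 1*(-34730) = 3 + 34730 = 34733)
-28136/c - 29947/31876 = -28136/34733 - 29947/31876 = -1937012287/1107149108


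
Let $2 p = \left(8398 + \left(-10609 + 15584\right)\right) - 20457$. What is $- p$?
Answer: $3542$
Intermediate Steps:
$p = -3542$ ($p = \frac{\left(8398 + \left(-10609 + 15584\right)\right) - 20457}{2} = \frac{\left(8398 + 4975\right) - 20457}{2} = \frac{13373 - 20457}{2} = \frac{1}{2} \left(-7084\right) = -3542$)
$- p = \left(-1\right) \left(-3542\right) = 3542$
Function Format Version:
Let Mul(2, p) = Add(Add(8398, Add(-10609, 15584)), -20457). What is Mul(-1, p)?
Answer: 3542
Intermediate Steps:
p = -3542 (p = Mul(Rational(1, 2), Add(Add(8398, Add(-10609, 15584)), -20457)) = Mul(Rational(1, 2), Add(Add(8398, 4975), -20457)) = Mul(Rational(1, 2), Add(13373, -20457)) = Mul(Rational(1, 2), -7084) = -3542)
Mul(-1, p) = Mul(-1, -3542) = 3542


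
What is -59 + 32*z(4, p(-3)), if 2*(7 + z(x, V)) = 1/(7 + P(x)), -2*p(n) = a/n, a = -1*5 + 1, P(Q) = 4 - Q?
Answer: -1965/7 ≈ -280.71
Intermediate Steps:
a = -4 (a = -5 + 1 = -4)
p(n) = 2/n (p(n) = -(-2)/n = 2/n)
z(x, V) = -7 + 1/(2*(11 - x)) (z(x, V) = -7 + 1/(2*(7 + (4 - x))) = -7 + 1/(2*(11 - x)))
-59 + 32*z(4, p(-3)) = -59 + 32*((153 - 14*4)/(2*(-11 + 4))) = -59 + 32*((1/2)*(153 - 56)/(-7)) = -59 + 32*((1/2)*(-1/7)*97) = -59 + 32*(-97/14) = -59 - 1552/7 = -1965/7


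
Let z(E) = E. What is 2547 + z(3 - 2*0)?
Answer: 2550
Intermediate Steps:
2547 + z(3 - 2*0) = 2547 + (3 - 2*0) = 2547 + (3 + 0) = 2547 + 3 = 2550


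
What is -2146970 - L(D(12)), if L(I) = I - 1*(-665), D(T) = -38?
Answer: -2147597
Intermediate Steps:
L(I) = 665 + I (L(I) = I + 665 = 665 + I)
-2146970 - L(D(12)) = -2146970 - (665 - 38) = -2146970 - 1*627 = -2146970 - 627 = -2147597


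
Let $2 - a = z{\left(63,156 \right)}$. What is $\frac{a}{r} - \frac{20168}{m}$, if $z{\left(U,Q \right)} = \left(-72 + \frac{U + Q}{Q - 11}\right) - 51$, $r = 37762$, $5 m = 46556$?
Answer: $- \frac{68914347483}{31864614055} \approx -2.1627$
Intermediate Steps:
$m = \frac{46556}{5}$ ($m = \frac{1}{5} \cdot 46556 = \frac{46556}{5} \approx 9311.2$)
$z{\left(U,Q \right)} = -123 + \frac{Q + U}{-11 + Q}$ ($z{\left(U,Q \right)} = \left(-72 + \frac{Q + U}{-11 + Q}\right) - 51 = -123 + \frac{Q + U}{-11 + Q}$)
$a = \frac{17906}{145}$ ($a = 2 - \frac{1353 + 63 - 19032}{-11 + 156} = 2 - \frac{1353 + 63 - 19032}{145} = 2 - \frac{1}{145} \left(-17616\right) = 2 - - \frac{17616}{145} = 2 + \frac{17616}{145} = \frac{17906}{145} \approx 123.49$)
$\frac{a}{r} - \frac{20168}{m} = \frac{17906}{145 \cdot 37762} - \frac{20168}{\frac{46556}{5}} = \frac{17906}{145} \cdot \frac{1}{37762} - \frac{25210}{11639} = \frac{8953}{2737745} - \frac{25210}{11639} = - \frac{68914347483}{31864614055}$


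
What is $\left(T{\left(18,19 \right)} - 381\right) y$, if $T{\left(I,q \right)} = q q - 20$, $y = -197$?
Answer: $7880$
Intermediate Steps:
$T{\left(I,q \right)} = -20 + q^{2}$ ($T{\left(I,q \right)} = q^{2} - 20 = -20 + q^{2}$)
$\left(T{\left(18,19 \right)} - 381\right) y = \left(\left(-20 + 19^{2}\right) - 381\right) \left(-197\right) = \left(\left(-20 + 361\right) - 381\right) \left(-197\right) = \left(341 - 381\right) \left(-197\right) = \left(-40\right) \left(-197\right) = 7880$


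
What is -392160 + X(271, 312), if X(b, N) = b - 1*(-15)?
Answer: -391874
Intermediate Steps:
X(b, N) = 15 + b (X(b, N) = b + 15 = 15 + b)
-392160 + X(271, 312) = -392160 + (15 + 271) = -392160 + 286 = -391874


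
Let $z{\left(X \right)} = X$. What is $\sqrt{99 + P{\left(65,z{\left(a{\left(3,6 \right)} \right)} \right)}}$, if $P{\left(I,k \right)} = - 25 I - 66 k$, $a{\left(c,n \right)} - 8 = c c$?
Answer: $2 i \sqrt{662} \approx 51.459 i$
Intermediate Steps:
$a{\left(c,n \right)} = 8 + c^{2}$ ($a{\left(c,n \right)} = 8 + c c = 8 + c^{2}$)
$P{\left(I,k \right)} = - 66 k - 25 I$
$\sqrt{99 + P{\left(65,z{\left(a{\left(3,6 \right)} \right)} \right)}} = \sqrt{99 - \left(1625 + 66 \left(8 + 3^{2}\right)\right)} = \sqrt{99 - \left(1625 + 66 \left(8 + 9\right)\right)} = \sqrt{99 - 2747} = \sqrt{-2648} = 2 i \sqrt{662}$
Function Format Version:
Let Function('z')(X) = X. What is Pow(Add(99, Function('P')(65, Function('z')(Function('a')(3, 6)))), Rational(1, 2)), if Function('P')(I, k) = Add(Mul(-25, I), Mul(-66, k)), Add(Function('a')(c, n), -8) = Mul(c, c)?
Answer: Mul(2, I, Pow(662, Rational(1, 2))) ≈ Mul(51.459, I)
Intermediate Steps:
Function('a')(c, n) = Add(8, Pow(c, 2)) (Function('a')(c, n) = Add(8, Mul(c, c)) = Add(8, Pow(c, 2)))
Function('P')(I, k) = Add(Mul(-66, k), Mul(-25, I))
Pow(Add(99, Function('P')(65, Function('z')(Function('a')(3, 6)))), Rational(1, 2)) = Pow(Add(99, Add(Mul(-66, Add(8, Pow(3, 2))), Mul(-25, 65))), Rational(1, 2)) = Pow(Add(99, Add(Mul(-66, Add(8, 9)), -1625)), Rational(1, 2)) = Pow(Add(99, Add(Mul(-66, 17), -1625)), Rational(1, 2)) = Pow(Add(99, Add(-1122, -1625)), Rational(1, 2)) = Pow(Add(99, -2747), Rational(1, 2)) = Pow(-2648, Rational(1, 2)) = Mul(2, I, Pow(662, Rational(1, 2)))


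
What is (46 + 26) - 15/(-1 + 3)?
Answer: 129/2 ≈ 64.500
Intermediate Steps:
(46 + 26) - 15/(-1 + 3) = 72 - 15/2 = 129/2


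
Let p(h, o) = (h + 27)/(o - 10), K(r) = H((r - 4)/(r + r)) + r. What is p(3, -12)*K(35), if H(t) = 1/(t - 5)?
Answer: -166425/3509 ≈ -47.428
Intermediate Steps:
H(t) = 1/(-5 + t)
K(r) = r + 1/(-5 + (-4 + r)/(2*r)) (K(r) = 1/(-5 + (r - 4)/(r + r)) + r = 1/(-5 + (-4 + r)/((2*r))) + r = 1/(-5 + (-4 + r)*(1/(2*r))) + r = 1/(-5 + (-4 + r)/(2*r)) + r = r + 1/(-5 + (-4 + r)/(2*r)))
p(h, o) = (27 + h)/(-10 + o)
p(3, -12)*K(35) = ((27 + 3)/(-10 - 12))*(35*(2 + 9*35)/(4 + 9*35)) = (30/(-22))*(35*(2 + 315)/(4 + 315)) = (-1/22*30)*(35*317/319) = -525*317/(11*319) = -15/11*11095/319 = -166425/3509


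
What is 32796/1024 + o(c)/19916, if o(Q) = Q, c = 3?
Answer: 40823013/1274624 ≈ 32.027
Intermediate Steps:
32796/1024 + o(c)/19916 = 32796/1024 + 3/19916 = 32796*(1/1024) + 3*(1/19916) = 8199/256 + 3/19916 = 40823013/1274624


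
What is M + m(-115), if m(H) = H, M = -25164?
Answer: -25279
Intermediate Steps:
M + m(-115) = -25164 - 115 = -25279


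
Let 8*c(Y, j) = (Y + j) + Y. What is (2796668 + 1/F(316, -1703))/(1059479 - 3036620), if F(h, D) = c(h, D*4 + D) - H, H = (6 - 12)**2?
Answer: -22851574220/16155219111 ≈ -1.4145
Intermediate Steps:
H = 36 (H = (-6)**2 = 36)
c(Y, j) = Y/4 + j/8 (c(Y, j) = ((Y + j) + Y)/8 = (j + 2*Y)/8 = Y/4 + j/8)
F(h, D) = -36 + h/4 + 5*D/8 (F(h, D) = (h/4 + (D*4 + D)/8) - 1*36 = (h/4 + (4*D + D)/8) - 36 = (h/4 + (5*D)/8) - 36 = (h/4 + 5*D/8) - 36 = -36 + h/4 + 5*D/8)
(2796668 + 1/F(316, -1703))/(1059479 - 3036620) = (2796668 + 1/(-36 + (1/4)*316 + (5/8)*(-1703)))/(1059479 - 3036620) = (2796668 + 1/(-36 + 79 - 8515/8))/(-1977141) = (2796668 + 1/(-8171/8))*(-1/1977141) = (2796668 - 8/8171)*(-1/1977141) = (22851574220/8171)*(-1/1977141) = -22851574220/16155219111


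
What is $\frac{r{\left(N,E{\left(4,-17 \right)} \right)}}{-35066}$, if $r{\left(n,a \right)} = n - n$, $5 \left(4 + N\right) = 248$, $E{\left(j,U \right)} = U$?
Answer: $0$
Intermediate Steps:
$N = \frac{228}{5}$ ($N = -4 + \frac{1}{5} \cdot 248 = -4 + \frac{248}{5} = \frac{228}{5} \approx 45.6$)
$r{\left(n,a \right)} = 0$
$\frac{r{\left(N,E{\left(4,-17 \right)} \right)}}{-35066} = \frac{0}{-35066} = 0 \left(- \frac{1}{35066}\right) = 0$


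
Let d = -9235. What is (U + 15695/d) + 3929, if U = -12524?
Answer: -15878104/1847 ≈ -8596.7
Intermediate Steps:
(U + 15695/d) + 3929 = (-12524 + 15695/(-9235)) + 3929 = (-12524 + 15695*(-1/9235)) + 3929 = (-12524 - 3139/1847) + 3929 = -23134967/1847 + 3929 = -15878104/1847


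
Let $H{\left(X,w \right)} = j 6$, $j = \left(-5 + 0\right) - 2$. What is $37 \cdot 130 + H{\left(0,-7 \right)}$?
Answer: $4768$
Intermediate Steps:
$j = -7$ ($j = -5 - 2 = -7$)
$H{\left(X,w \right)} = -42$ ($H{\left(X,w \right)} = \left(-7\right) 6 = -42$)
$37 \cdot 130 + H{\left(0,-7 \right)} = 37 \cdot 130 - 42 = 4810 - 42 = 4768$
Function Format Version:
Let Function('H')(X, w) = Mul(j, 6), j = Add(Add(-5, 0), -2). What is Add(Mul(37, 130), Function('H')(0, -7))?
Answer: 4768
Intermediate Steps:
j = -7 (j = Add(-5, -2) = -7)
Function('H')(X, w) = -42 (Function('H')(X, w) = Mul(-7, 6) = -42)
Add(Mul(37, 130), Function('H')(0, -7)) = Add(Mul(37, 130), -42) = Add(4810, -42) = 4768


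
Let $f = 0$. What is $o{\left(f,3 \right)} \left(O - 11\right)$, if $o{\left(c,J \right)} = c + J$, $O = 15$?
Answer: $12$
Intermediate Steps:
$o{\left(c,J \right)} = J + c$
$o{\left(f,3 \right)} \left(O - 11\right) = \left(3 + 0\right) \left(15 - 11\right) = 3 \cdot 4 = 12$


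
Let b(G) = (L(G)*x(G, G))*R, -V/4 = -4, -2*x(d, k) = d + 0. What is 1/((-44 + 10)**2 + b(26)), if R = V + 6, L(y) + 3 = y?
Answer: -1/5422 ≈ -0.00018443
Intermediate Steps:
x(d, k) = -d/2 (x(d, k) = -(d + 0)/2 = -d/2)
L(y) = -3 + y
V = 16 (V = -4*(-4) = 16)
R = 22 (R = 16 + 6 = 22)
b(G) = -11*G*(-3 + G) (b(G) = ((-3 + G)*(-G/2))*22 = -G*(-3 + G)/2*22 = -11*G*(-3 + G))
1/((-44 + 10)**2 + b(26)) = 1/((-44 + 10)**2 + 11*26*(3 - 1*26)) = 1/((-34)**2 + 11*26*(3 - 26)) = 1/(1156 + 11*26*(-23)) = 1/(1156 - 6578) = 1/(-5422) = -1/5422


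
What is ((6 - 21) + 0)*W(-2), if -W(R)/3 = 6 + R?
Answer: 180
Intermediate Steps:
W(R) = -18 - 3*R (W(R) = -3*(6 + R) = -18 - 3*R)
((6 - 21) + 0)*W(-2) = ((6 - 21) + 0)*(-18 - 3*(-2)) = (-15 + 0)*(-18 + 6) = -15*(-12) = 180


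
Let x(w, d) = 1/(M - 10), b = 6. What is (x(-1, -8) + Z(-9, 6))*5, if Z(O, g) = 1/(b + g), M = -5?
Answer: 1/12 ≈ 0.083333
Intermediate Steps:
Z(O, g) = 1/(6 + g)
x(w, d) = -1/15 (x(w, d) = 1/(-5 - 10) = 1/(-15) = -1/15)
(x(-1, -8) + Z(-9, 6))*5 = (-1/15 + 1/(6 + 6))*5 = (-1/15 + 1/12)*5 = (1/60)*5 = 1/12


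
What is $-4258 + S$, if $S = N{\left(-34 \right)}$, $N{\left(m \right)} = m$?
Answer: $-4292$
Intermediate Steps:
$S = -34$
$-4258 + S = -4258 - 34 = -4292$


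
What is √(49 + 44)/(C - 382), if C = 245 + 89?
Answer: -√93/48 ≈ -0.20091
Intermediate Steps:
C = 334
√(49 + 44)/(C - 382) = √(49 + 44)/(334 - 382) = √93/(-48) = -√93/48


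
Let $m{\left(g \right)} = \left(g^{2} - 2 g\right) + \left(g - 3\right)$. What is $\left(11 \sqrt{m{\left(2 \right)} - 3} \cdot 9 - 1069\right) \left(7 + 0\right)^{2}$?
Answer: $-52381 + 9702 i \approx -52381.0 + 9702.0 i$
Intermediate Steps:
$m{\left(g \right)} = -3 + g^{2} - g$ ($m{\left(g \right)} = \left(g^{2} - 2 g\right) + \left(-3 + g\right) = -3 + g^{2} - g$)
$\left(11 \sqrt{m{\left(2 \right)} - 3} \cdot 9 - 1069\right) \left(7 + 0\right)^{2} = \left(11 \sqrt{\left(-3 + 2^{2} - 2\right) - 3} \cdot 9 - 1069\right) \left(7 + 0\right)^{2} = \left(11 \sqrt{\left(-3 + 4 - 2\right) - 3} \cdot 9 - 1069\right) 7^{2} = \left(11 \sqrt{-1 - 3} \cdot 9 - 1069\right) 49 = \left(11 \sqrt{-4} \cdot 9 - 1069\right) 49 = \left(11 \cdot 2 i 9 - 1069\right) 49 = \left(22 i 9 - 1069\right) 49 = \left(198 i - 1069\right) 49 = \left(-1069 + 198 i\right) 49 = -52381 + 9702 i$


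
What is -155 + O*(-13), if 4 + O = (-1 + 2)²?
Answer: -116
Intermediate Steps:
O = -3 (O = -4 + (-1 + 2)² = -4 + 1² = -4 + 1 = -3)
-155 + O*(-13) = -155 - 3*(-13) = -155 + 39 = -116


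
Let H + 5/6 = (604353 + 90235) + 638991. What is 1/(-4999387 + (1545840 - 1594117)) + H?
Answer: 20194363509205/15142992 ≈ 1.3336e+6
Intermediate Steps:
H = 8001469/6 (H = -⅚ + ((604353 + 90235) + 638991) = -⅚ + (694588 + 638991) = -⅚ + 1333579 = 8001469/6 ≈ 1.3336e+6)
1/(-4999387 + (1545840 - 1594117)) + H = 1/(-4999387 + (1545840 - 1594117)) + 8001469/6 = 1/(-4999387 - 48277) + 8001469/6 = 1/(-5047664) + 8001469/6 = -1/5047664 + 8001469/6 = 20194363509205/15142992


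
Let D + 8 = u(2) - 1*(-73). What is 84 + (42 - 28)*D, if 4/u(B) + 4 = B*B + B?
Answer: 1022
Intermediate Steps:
u(B) = 4/(-4 + B + B²) (u(B) = 4/(-4 + (B*B + B)) = 4/(-4 + (B² + B)) = 4/(-4 + (B + B²)) = 4/(-4 + B + B²))
D = 67 (D = -8 + (4/(-4 + 2 + 2²) - 1*(-73)) = -8 + (4/(-4 + 2 + 4) + 73) = -8 + (4/2 + 73) = -8 + (4*(½) + 73) = -8 + (2 + 73) = -8 + 75 = 67)
84 + (42 - 28)*D = 84 + (42 - 28)*67 = 84 + 14*67 = 84 + 938 = 1022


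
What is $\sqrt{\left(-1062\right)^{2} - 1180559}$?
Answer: $i \sqrt{52715} \approx 229.6 i$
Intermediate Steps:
$\sqrt{\left(-1062\right)^{2} - 1180559} = \sqrt{1127844 - 1180559} = \sqrt{-52715} = i \sqrt{52715}$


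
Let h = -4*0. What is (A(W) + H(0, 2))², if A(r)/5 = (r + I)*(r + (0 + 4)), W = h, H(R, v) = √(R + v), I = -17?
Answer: (-340 + √2)² ≈ 1.1464e+5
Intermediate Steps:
h = 0
W = 0
A(r) = 5*(-17 + r)*(4 + r) (A(r) = 5*((r - 17)*(r + (0 + 4))) = 5*((-17 + r)*(r + 4)) = 5*((-17 + r)*(4 + r)) = 5*(-17 + r)*(4 + r))
(A(W) + H(0, 2))² = ((-340 - 65*0 + 5*0²) + √(0 + 2))² = ((-340 + 0 + 5*0) + √2)² = ((-340 + 0 + 0) + √2)² = (-340 + √2)²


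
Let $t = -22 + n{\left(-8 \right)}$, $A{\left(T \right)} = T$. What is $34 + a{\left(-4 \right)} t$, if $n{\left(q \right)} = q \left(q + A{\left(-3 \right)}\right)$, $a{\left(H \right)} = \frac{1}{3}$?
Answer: $56$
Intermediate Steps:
$a{\left(H \right)} = \frac{1}{3}$
$n{\left(q \right)} = q \left(-3 + q\right)$ ($n{\left(q \right)} = q \left(q - 3\right) = q \left(-3 + q\right)$)
$t = 66$ ($t = -22 - 8 \left(-3 - 8\right) = -22 - -88 = -22 + 88 = 66$)
$34 + a{\left(-4 \right)} t = 34 + \frac{1}{3} \cdot 66 = 34 + 22 = 56$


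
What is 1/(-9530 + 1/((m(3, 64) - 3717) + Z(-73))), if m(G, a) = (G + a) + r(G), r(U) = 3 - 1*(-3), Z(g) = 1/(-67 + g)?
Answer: -510161/4861834470 ≈ -0.00010493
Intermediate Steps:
r(U) = 6 (r(U) = 3 + 3 = 6)
m(G, a) = 6 + G + a (m(G, a) = (G + a) + 6 = 6 + G + a)
1/(-9530 + 1/((m(3, 64) - 3717) + Z(-73))) = 1/(-9530 + 1/(((6 + 3 + 64) - 3717) + 1/(-67 - 73))) = 1/(-9530 + 1/((73 - 3717) + 1/(-140))) = 1/(-9530 + 1/(-3644 - 1/140)) = 1/(-9530 + 1/(-510161/140)) = 1/(-9530 - 140/510161) = 1/(-4861834470/510161) = -510161/4861834470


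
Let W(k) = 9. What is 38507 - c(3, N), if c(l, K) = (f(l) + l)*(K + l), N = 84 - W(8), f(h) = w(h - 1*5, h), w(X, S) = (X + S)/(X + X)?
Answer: 76585/2 ≈ 38293.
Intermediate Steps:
w(X, S) = (S + X)/(2*X) (w(X, S) = (S + X)/((2*X)) = (S + X)*(1/(2*X)) = (S + X)/(2*X))
f(h) = (-5 + 2*h)/(2*(-5 + h)) (f(h) = (h + (h - 1*5))/(2*(h - 1*5)) = (h + (h - 5))/(2*(h - 5)) = (h + (-5 + h))/(2*(-5 + h)) = (-5 + 2*h)/(2*(-5 + h)))
N = 75 (N = 84 - 1*9 = 84 - 9 = 75)
c(l, K) = (K + l)*(l + (-5/2 + l)/(-5 + l)) (c(l, K) = ((-5/2 + l)/(-5 + l) + l)*(K + l) = (l + (-5/2 + l)/(-5 + l))*(K + l) = (K + l)*(l + (-5/2 + l)/(-5 + l)))
38507 - c(3, N) = 38507 - (75*(-5 + 2*3) + 3*(-5 + 2*3) + 2*3*(-5 + 3)*(75 + 3))/(2*(-5 + 3)) = 38507 - (75*(-5 + 6) + 3*(-5 + 6) + 2*3*(-2)*78)/(2*(-2)) = 38507 - (-1)*(75*1 + 3*1 - 936)/(2*2) = 38507 - (-1)*(75 + 3 - 936)/(2*2) = 38507 - (-1)*(-858)/(2*2) = 38507 - 1*429/2 = 38507 - 429/2 = 76585/2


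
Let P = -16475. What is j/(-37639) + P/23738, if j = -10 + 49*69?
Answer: -700123323/893474582 ≈ -0.78360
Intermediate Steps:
j = 3371 (j = -10 + 3381 = 3371)
j/(-37639) + P/23738 = 3371/(-37639) - 16475/23738 = 3371*(-1/37639) - 16475*1/23738 = -3371/37639 - 16475/23738 = -700123323/893474582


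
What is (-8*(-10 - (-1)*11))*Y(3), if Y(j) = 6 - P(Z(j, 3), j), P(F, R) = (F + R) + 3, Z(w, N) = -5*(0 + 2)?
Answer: -80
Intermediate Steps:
Z(w, N) = -10 (Z(w, N) = -5*2 = -10)
P(F, R) = 3 + F + R
Y(j) = 13 - j (Y(j) = 6 - (3 - 10 + j) = 6 - (-7 + j) = 6 + (7 - j) = 13 - j)
(-8*(-10 - (-1)*11))*Y(3) = (-8*(-10 - (-1)*11))*(13 - 1*3) = (-8*(-10 - 1*(-11)))*(13 - 3) = -8*(-10 + 11)*10 = -8*1*10 = -8*10 = -80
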